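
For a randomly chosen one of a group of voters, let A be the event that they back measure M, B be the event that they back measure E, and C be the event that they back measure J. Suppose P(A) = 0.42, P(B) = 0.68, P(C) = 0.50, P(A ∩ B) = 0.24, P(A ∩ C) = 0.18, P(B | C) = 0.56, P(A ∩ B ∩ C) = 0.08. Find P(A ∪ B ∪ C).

P(B ∩ C) = P(C)·P(B|C) = 0.50 × 0.56 = 0.28
Inclusion–exclusion gives
P(A ∪ B ∪ C) = 0.42 + 0.68 + 0.50 − 0.24 − 0.18 − 0.28 + 0.08 = 0.98

0.98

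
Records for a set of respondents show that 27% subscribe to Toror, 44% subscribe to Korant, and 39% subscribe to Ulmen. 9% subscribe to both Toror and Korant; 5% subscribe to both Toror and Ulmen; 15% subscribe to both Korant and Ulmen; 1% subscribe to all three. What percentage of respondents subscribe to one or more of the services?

P(union) = 27 + 44 + 39 − 9 − 5 − 15 + 1 = 82%

82%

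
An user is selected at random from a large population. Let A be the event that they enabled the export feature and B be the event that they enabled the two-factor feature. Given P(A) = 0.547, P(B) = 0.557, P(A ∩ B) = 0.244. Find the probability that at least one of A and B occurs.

0.860

P(A ∪ B) = 0.547 + 0.557 − 0.244 = 0.860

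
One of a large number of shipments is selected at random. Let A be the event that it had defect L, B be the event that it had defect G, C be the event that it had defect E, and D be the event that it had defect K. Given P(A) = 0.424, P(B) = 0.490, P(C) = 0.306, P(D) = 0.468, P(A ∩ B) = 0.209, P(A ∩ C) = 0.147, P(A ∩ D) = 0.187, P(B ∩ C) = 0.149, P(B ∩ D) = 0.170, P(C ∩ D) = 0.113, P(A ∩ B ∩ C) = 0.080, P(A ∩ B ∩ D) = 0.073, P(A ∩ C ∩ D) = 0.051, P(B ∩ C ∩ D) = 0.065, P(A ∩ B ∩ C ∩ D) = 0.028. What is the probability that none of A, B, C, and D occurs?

By inclusion-exclusion,
P(A ∪ B ∪ C ∪ D) = 0.424 + 0.490 + 0.306 + 0.468 − 0.209 − 0.147 − 0.187 − 0.149 − 0.170 − 0.113 + 0.080 + 0.073 + 0.051 + 0.065 − 0.028 = 0.954
P(none) = 1 − 0.954 = 0.046

0.046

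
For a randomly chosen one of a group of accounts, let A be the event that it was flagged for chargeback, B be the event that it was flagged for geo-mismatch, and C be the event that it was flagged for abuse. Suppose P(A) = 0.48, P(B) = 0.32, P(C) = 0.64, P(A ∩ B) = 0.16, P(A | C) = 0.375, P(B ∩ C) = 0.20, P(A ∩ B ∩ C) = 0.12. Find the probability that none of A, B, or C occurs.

P(A ∩ C) = P(C)·P(A|C) = 0.64 × 0.375 = 0.24
P(A ∪ B ∪ C) = 0.48 + 0.32 + 0.64 − 0.16 − 0.24 − 0.20 + 0.12 = 0.96
P(none) = 1 − 0.96 = 0.04

0.04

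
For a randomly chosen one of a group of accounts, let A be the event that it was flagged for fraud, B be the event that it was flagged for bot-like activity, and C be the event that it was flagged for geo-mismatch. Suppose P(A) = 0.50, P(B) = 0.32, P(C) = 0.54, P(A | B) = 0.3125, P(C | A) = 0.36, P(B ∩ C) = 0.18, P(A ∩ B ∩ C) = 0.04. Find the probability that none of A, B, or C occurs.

P(A ∩ B) = P(B)·P(A|B) = 0.32 × 0.3125 = 0.10
P(A ∩ C) = P(A)·P(C|A) = 0.50 × 0.36 = 0.18
Inclusion–exclusion gives
P(A ∪ B ∪ C) = 0.50 + 0.32 + 0.54 − 0.10 − 0.18 − 0.18 + 0.04 = 0.94
P(none) = 1 − 0.94 = 0.06

0.06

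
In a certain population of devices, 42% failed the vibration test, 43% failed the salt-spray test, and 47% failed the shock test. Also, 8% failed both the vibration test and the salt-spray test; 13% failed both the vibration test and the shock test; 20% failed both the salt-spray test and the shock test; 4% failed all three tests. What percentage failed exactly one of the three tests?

62%

By inclusion–exclusion (exactly-one form):
P(exactly one) = 42 + 43 + 47 − 2·8 − 2·13 − 2·20 + 3·4 = 62%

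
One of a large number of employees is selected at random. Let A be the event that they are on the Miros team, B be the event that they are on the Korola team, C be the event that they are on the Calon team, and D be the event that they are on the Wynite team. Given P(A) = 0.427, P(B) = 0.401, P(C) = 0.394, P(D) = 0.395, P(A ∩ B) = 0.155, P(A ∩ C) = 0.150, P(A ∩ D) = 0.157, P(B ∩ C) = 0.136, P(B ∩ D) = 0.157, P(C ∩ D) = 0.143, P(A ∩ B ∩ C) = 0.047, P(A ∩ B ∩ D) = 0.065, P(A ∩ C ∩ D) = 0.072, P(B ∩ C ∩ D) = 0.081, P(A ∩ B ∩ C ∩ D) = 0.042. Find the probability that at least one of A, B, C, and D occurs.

Using inclusion–exclusion:
P(A ∪ B ∪ C ∪ D) = 0.427 + 0.401 + 0.394 + 0.395 − 0.155 − 0.150 − 0.157 − 0.136 − 0.157 − 0.143 + 0.047 + 0.065 + 0.072 + 0.081 − 0.042 = 0.942

0.942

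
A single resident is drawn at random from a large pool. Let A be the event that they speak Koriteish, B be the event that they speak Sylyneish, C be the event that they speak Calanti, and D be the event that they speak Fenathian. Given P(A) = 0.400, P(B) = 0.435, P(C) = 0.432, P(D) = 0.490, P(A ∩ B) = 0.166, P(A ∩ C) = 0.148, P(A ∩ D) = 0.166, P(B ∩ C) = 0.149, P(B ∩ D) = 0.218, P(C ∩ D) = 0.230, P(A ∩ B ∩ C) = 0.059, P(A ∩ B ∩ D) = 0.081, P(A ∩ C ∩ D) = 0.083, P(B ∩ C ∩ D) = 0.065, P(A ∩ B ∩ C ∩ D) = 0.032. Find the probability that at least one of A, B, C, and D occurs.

Inclusion–exclusion gives
P(A ∪ B ∪ C ∪ D) = 0.400 + 0.435 + 0.432 + 0.490 − 0.166 − 0.148 − 0.166 − 0.149 − 0.218 − 0.230 + 0.059 + 0.081 + 0.083 + 0.065 − 0.032 = 0.936

0.936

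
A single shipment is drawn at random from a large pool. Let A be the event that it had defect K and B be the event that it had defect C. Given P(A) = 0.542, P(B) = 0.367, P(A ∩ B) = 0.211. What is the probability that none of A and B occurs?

0.302

Apply inclusion-exclusion:
P(A ∪ B) = 0.542 + 0.367 − 0.211 = 0.698
P(none) = 1 − 0.698 = 0.302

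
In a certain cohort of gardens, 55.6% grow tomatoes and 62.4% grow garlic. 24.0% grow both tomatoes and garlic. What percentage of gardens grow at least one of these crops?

94.0%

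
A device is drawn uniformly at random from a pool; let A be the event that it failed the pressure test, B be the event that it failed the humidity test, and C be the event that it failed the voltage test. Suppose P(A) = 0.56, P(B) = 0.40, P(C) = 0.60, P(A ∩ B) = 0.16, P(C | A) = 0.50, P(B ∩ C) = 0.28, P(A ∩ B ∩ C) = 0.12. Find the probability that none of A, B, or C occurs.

0.04

P(A ∩ C) = P(A)·P(C|A) = 0.56 × 0.50 = 0.28
By inclusion–exclusion:
P(A ∪ B ∪ C) = 0.56 + 0.40 + 0.60 − 0.16 − 0.28 − 0.28 + 0.12 = 0.96
P(none) = 1 − 0.96 = 0.04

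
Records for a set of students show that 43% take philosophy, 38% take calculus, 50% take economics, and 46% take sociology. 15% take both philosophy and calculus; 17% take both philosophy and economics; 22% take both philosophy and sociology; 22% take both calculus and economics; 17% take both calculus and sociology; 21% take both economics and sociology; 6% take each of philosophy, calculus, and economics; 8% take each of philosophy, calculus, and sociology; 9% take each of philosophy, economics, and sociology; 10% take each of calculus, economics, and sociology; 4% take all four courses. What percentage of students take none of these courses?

By inclusion–exclusion:
P(at least one) = 43 + 38 + 50 + 46 − 15 − 17 − 22 − 22 − 17 − 21 + 6 + 8 + 9 + 10 − 4 = 92%
P(none) = 100% − 92% = 8%

8%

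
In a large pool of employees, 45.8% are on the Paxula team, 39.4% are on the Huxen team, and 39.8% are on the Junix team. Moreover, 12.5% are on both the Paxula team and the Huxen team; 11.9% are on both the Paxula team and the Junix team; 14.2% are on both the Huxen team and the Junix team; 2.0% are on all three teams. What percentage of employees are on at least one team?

88.4%

By inclusion-exclusion,
P(union) = 45.8 + 39.4 + 39.8 − 12.5 − 11.9 − 14.2 + 2.0 = 88.4%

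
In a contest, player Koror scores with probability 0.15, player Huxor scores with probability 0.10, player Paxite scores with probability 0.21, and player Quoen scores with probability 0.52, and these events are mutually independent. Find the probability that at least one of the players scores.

0.709912

P(none) = (1 − 0.15) × (1 − 0.10) × (1 − 0.21) × (1 − 0.52) = 0.85 × 0.90 × 0.79 × 0.48 = 0.290088
P(at least one) = 1 − 0.290088 = 0.709912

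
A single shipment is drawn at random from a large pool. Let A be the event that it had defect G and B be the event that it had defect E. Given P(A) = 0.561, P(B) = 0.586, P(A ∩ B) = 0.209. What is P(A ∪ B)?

P(A ∪ B) = 0.561 + 0.586 − 0.209 = 0.938

0.938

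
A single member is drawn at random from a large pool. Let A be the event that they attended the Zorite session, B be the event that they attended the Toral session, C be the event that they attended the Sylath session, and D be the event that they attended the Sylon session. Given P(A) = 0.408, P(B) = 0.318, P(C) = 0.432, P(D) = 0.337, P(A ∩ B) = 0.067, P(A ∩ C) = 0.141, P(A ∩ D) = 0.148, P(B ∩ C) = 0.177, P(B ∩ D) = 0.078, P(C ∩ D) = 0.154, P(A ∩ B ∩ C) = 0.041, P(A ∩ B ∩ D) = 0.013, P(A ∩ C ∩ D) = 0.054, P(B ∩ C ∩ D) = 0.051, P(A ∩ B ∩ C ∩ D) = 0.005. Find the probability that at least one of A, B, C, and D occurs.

Apply inclusion-exclusion:
P(A ∪ B ∪ C ∪ D) = 0.408 + 0.318 + 0.432 + 0.337 − 0.067 − 0.141 − 0.148 − 0.177 − 0.078 − 0.154 + 0.041 + 0.013 + 0.054 + 0.051 − 0.005 = 0.884

0.884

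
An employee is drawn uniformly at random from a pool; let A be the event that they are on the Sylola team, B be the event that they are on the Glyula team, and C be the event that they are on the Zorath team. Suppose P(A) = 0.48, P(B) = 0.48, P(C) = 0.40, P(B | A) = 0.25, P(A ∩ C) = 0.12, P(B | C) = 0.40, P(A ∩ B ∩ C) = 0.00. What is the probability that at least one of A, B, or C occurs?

P(A ∩ B) = P(A)·P(B|A) = 0.48 × 0.25 = 0.12
P(B ∩ C) = P(C)·P(B|C) = 0.40 × 0.40 = 0.16
P(A ∪ B ∪ C) = 0.48 + 0.48 + 0.40 − 0.12 − 0.12 − 0.16 + 0.00 = 0.96

0.96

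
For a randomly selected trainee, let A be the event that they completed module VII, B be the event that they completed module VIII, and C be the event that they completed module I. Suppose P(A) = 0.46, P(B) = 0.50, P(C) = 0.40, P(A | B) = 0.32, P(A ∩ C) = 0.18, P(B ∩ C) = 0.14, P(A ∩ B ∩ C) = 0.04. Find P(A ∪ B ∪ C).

P(A ∩ B) = P(B)·P(A|B) = 0.50 × 0.32 = 0.16
P(A ∪ B ∪ C) = 0.46 + 0.50 + 0.40 − 0.16 − 0.18 − 0.14 + 0.04 = 0.92

0.92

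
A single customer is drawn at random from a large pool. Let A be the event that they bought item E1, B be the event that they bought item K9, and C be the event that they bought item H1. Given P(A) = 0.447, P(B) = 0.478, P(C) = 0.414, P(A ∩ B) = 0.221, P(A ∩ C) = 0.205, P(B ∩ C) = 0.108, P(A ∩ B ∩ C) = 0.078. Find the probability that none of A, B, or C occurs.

P(A ∪ B ∪ C) = 0.447 + 0.478 + 0.414 − 0.221 − 0.205 − 0.108 + 0.078 = 0.883
P(none) = 1 − 0.883 = 0.117

0.117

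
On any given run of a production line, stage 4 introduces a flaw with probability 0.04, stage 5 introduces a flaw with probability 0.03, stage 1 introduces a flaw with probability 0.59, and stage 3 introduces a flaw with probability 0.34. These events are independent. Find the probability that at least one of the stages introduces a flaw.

0.74801728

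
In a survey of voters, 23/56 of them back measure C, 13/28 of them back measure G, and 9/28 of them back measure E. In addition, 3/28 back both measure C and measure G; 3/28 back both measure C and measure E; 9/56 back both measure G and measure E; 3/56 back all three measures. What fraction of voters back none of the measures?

1/8

By inclusion–exclusion:
P(≥1) = 23/56 + 13/28 + 9/28 − 3/28 − 3/28 − 9/56 + 3/56 = 7/8
P(none) = 1 − 7/8 = 1/8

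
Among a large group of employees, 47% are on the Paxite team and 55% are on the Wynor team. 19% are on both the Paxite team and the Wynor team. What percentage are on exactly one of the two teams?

Using the inclusion–exclusion count for exactly one event:
P(exactly one) = 47 + 55 − 2·19 = 64%

64%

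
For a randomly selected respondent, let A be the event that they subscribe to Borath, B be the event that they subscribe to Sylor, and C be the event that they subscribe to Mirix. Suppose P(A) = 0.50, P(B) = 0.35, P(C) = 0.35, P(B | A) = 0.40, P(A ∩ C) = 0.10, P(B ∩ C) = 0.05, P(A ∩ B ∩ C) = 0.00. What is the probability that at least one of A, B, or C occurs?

0.85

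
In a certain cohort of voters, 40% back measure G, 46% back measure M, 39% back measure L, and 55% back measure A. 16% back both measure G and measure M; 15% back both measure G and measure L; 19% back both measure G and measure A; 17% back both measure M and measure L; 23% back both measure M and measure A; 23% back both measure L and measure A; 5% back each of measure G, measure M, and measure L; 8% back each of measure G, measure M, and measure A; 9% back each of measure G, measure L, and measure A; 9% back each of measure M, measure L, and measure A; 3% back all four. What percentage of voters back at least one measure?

95%

P(at least one) = 40 + 46 + 39 + 55 − 16 − 15 − 19 − 17 − 23 − 23 + 5 + 8 + 9 + 9 − 3 = 95%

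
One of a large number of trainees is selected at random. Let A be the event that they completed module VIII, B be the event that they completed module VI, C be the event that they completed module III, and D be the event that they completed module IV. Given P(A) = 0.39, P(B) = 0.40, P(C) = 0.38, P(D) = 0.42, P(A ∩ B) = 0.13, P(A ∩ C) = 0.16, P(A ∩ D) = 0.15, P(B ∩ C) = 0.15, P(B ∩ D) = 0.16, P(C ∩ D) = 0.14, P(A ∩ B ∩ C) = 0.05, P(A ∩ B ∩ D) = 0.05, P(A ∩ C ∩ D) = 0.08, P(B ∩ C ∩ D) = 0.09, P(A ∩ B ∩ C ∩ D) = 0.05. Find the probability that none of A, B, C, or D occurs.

0.08

Using inclusion–exclusion:
P(A ∪ B ∪ C ∪ D) = 0.39 + 0.40 + 0.38 + 0.42 − 0.13 − 0.16 − 0.15 − 0.15 − 0.16 − 0.14 + 0.05 + 0.05 + 0.08 + 0.09 − 0.05 = 0.92
P(none) = 1 − 0.92 = 0.08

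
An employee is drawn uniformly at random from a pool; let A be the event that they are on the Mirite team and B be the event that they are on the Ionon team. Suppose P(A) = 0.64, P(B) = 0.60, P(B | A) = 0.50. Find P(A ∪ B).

0.92

P(A ∩ B) = P(A)·P(B|A) = 0.64 × 0.50 = 0.32
Using inclusion–exclusion:
P(A ∪ B) = 0.64 + 0.60 − 0.32 = 0.92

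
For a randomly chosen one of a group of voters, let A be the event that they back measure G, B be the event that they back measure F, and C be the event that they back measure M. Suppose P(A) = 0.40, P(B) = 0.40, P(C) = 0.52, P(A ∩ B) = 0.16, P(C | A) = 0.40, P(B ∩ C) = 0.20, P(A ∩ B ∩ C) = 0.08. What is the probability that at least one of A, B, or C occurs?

P(A ∩ C) = P(A)·P(C|A) = 0.40 × 0.40 = 0.16
P(A ∪ B ∪ C) = 0.40 + 0.40 + 0.52 − 0.16 − 0.16 − 0.20 + 0.08 = 0.88

0.88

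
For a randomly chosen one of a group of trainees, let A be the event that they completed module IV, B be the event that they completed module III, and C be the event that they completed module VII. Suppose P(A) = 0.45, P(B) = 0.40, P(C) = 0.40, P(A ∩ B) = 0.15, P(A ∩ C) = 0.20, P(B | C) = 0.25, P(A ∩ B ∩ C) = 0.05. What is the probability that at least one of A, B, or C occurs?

P(B ∩ C) = P(C)·P(B|C) = 0.40 × 0.25 = 0.10
P(A ∪ B ∪ C) = 0.45 + 0.40 + 0.40 − 0.15 − 0.20 − 0.10 + 0.05 = 0.85

0.85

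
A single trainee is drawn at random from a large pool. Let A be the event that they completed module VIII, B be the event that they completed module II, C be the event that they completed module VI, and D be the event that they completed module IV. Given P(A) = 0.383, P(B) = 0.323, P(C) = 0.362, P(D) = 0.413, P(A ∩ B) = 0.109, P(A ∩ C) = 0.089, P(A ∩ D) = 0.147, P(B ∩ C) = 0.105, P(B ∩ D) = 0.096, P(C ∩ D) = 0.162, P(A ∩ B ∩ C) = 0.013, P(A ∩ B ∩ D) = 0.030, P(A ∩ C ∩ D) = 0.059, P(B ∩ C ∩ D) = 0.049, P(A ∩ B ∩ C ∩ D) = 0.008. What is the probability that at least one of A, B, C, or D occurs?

0.916

Using inclusion–exclusion:
P(A ∪ B ∪ C ∪ D) = 0.383 + 0.323 + 0.362 + 0.413 − 0.109 − 0.089 − 0.147 − 0.105 − 0.096 − 0.162 + 0.013 + 0.030 + 0.059 + 0.049 − 0.008 = 0.916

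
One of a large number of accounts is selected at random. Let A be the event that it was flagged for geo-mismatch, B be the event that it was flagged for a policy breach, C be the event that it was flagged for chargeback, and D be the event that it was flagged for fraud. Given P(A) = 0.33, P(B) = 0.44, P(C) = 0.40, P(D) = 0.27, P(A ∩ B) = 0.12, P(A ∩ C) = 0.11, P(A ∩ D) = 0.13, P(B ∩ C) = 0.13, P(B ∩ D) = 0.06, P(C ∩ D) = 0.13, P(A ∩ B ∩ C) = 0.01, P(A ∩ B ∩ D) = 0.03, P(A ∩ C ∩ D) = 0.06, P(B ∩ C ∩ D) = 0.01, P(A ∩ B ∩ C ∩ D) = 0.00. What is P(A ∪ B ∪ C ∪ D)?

P(A ∪ B ∪ C ∪ D) = 0.33 + 0.44 + 0.40 + 0.27 − 0.12 − 0.11 − 0.13 − 0.13 − 0.06 − 0.13 + 0.01 + 0.03 + 0.06 + 0.01 − 0.00 = 0.87

0.87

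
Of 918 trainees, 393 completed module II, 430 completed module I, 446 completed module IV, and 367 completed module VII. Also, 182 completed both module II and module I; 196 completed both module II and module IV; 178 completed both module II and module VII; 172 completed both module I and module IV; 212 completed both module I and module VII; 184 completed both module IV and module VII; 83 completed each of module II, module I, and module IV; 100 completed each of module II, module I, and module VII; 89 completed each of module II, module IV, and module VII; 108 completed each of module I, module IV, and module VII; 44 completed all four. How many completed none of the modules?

70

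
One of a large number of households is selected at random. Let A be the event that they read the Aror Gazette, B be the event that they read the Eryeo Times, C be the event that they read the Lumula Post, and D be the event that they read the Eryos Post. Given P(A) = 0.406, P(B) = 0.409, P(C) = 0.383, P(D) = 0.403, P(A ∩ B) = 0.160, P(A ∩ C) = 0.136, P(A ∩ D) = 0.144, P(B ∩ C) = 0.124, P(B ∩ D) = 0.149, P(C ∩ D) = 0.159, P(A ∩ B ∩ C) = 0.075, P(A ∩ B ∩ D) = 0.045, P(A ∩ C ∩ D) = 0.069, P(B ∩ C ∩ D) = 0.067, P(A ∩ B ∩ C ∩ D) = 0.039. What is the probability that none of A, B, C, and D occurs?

P(A ∪ B ∪ C ∪ D) = 0.406 + 0.409 + 0.383 + 0.403 − 0.160 − 0.136 − 0.144 − 0.124 − 0.149 − 0.159 + 0.075 + 0.045 + 0.069 + 0.067 − 0.039 = 0.946
P(none) = 1 − 0.946 = 0.054

0.054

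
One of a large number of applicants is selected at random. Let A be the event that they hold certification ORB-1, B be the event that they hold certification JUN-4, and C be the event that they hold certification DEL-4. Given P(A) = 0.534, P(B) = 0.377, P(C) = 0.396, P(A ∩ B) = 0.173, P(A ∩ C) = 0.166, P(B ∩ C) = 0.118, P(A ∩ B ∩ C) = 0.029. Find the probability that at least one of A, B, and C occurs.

0.879

By inclusion-exclusion,
P(A ∪ B ∪ C) = 0.534 + 0.377 + 0.396 − 0.173 − 0.166 − 0.118 + 0.029 = 0.879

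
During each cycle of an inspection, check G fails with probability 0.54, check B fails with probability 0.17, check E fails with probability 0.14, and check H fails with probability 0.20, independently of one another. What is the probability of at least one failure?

P(none) = (1 − 0.54) × (1 − 0.17) × (1 − 0.14) × (1 − 0.20) = 0.46 × 0.83 × 0.86 × 0.80 = 0.2626784
P(at least one) = 1 − 0.2626784 = 0.7373216

0.7373216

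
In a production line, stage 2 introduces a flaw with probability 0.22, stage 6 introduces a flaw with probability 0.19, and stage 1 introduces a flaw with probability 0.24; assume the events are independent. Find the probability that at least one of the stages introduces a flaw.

0.519832

P(none) = (1 − 0.22) × (1 − 0.19) × (1 − 0.24) = 0.78 × 0.81 × 0.76 = 0.480168
P(at least one) = 1 − 0.480168 = 0.519832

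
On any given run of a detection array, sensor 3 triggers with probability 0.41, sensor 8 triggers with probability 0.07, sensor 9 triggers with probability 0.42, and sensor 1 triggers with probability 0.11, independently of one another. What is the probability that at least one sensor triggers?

0.71676106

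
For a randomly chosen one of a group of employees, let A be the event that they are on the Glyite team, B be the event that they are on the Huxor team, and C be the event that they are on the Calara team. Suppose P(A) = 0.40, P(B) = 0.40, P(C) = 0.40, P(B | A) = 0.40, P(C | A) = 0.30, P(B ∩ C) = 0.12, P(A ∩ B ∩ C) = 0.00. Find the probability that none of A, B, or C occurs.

0.20

P(A ∩ B) = P(A)·P(B|A) = 0.40 × 0.40 = 0.16
P(A ∩ C) = P(A)·P(C|A) = 0.40 × 0.30 = 0.12
P(A ∪ B ∪ C) = 0.40 + 0.40 + 0.40 − 0.16 − 0.12 − 0.12 + 0.00 = 0.80
P(none) = 1 − 0.80 = 0.20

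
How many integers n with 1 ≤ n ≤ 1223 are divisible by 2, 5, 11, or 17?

805

611 + 244 + 111 + 71 − 122 − 55 − 35 − 22 − 14 − 6 + 11 + 7 + 3 + 1 − 0 = 805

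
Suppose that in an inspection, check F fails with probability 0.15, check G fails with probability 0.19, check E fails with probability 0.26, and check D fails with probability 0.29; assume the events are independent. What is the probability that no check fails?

0.3617379

Since the events are independent, P(none) is the product of the individual non-occurrence probabilities.
P(none) = (1 − 0.15) × (1 − 0.19) × (1 − 0.26) × (1 − 0.29) = 0.85 × 0.81 × 0.74 × 0.71 = 0.3617379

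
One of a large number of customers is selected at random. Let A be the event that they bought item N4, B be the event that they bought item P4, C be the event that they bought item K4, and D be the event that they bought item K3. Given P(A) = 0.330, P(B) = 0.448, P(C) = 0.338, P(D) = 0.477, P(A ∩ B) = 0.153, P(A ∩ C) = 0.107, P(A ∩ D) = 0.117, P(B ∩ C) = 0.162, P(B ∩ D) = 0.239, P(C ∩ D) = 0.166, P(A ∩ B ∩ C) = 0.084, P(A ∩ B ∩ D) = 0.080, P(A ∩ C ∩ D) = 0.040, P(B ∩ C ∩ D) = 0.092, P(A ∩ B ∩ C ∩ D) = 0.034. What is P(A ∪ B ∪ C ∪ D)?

0.911

P(A ∪ B ∪ C ∪ D) = 0.330 + 0.448 + 0.338 + 0.477 − 0.153 − 0.107 − 0.117 − 0.162 − 0.239 − 0.166 + 0.084 + 0.080 + 0.040 + 0.092 − 0.034 = 0.911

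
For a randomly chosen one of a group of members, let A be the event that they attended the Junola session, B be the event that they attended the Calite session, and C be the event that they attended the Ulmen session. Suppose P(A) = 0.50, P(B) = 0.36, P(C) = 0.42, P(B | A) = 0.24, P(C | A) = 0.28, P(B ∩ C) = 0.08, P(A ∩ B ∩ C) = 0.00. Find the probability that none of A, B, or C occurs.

0.06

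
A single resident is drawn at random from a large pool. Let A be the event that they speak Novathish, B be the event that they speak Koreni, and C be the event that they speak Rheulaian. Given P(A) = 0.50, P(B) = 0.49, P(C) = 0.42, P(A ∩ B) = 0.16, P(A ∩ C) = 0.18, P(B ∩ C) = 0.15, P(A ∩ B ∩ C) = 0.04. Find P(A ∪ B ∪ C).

P(A ∪ B ∪ C) = 0.50 + 0.49 + 0.42 − 0.16 − 0.18 − 0.15 + 0.04 = 0.96

0.96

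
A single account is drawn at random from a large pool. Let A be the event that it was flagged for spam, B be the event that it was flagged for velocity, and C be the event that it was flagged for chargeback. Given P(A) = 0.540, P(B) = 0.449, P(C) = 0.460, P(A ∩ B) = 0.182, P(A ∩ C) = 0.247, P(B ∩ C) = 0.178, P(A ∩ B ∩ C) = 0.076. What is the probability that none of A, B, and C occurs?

0.082

P(A ∪ B ∪ C) = 0.540 + 0.449 + 0.460 − 0.182 − 0.247 − 0.178 + 0.076 = 0.918
P(none) = 1 − 0.918 = 0.082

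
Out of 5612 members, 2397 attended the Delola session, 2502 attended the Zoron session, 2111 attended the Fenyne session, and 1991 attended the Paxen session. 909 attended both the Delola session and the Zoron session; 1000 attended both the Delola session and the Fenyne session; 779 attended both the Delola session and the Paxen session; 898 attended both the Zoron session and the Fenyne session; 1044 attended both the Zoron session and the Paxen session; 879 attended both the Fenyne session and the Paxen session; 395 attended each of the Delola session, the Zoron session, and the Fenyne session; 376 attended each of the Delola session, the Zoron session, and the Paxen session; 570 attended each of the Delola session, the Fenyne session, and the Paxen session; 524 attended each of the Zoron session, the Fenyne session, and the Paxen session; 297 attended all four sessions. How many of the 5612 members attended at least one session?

5060

|union| = 2397 + 2502 + 2111 + 1991 − 909 − 1000 − 779 − 898 − 1044 − 879 + 395 + 376 + 570 + 524 − 297 = 5060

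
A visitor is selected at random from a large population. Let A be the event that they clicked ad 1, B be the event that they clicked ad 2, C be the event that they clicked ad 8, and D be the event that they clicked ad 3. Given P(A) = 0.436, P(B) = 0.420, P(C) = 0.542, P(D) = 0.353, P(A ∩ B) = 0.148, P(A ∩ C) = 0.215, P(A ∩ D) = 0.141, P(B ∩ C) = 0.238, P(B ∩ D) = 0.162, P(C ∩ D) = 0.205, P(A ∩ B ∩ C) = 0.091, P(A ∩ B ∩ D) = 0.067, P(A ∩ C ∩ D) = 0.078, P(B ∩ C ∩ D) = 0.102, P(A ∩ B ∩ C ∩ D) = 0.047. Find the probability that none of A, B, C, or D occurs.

0.067

By inclusion-exclusion,
P(A ∪ B ∪ C ∪ D) = 0.436 + 0.420 + 0.542 + 0.353 − 0.148 − 0.215 − 0.141 − 0.238 − 0.162 − 0.205 + 0.091 + 0.067 + 0.078 + 0.102 − 0.047 = 0.933
P(none) = 1 − 0.933 = 0.067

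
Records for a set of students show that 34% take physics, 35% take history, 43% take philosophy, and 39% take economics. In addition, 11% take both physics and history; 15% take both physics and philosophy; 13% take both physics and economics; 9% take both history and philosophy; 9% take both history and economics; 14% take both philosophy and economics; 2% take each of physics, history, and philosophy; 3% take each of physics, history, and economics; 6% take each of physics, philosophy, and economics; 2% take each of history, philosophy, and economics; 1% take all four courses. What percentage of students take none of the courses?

8%

Using inclusion–exclusion:
P(union) = 34 + 35 + 43 + 39 − 11 − 15 − 13 − 9 − 9 − 14 + 2 + 3 + 6 + 2 − 1 = 92%
P(none) = 100% − 92% = 8%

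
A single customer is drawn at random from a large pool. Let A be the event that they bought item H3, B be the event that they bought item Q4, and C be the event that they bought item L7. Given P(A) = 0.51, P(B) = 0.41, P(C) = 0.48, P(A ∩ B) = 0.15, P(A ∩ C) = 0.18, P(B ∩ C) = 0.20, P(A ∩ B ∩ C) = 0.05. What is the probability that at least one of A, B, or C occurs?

0.92

Inclusion–exclusion gives
P(A ∪ B ∪ C) = 0.51 + 0.41 + 0.48 − 0.15 − 0.18 − 0.20 + 0.05 = 0.92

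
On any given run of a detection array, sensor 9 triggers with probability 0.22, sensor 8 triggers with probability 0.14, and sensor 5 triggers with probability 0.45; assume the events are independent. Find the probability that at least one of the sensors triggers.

Since the events are independent, P(none) is the product of the individual non-occurrence probabilities.
P(none) = (1 − 0.22) × (1 − 0.14) × (1 − 0.45) = 0.78 × 0.86 × 0.55 = 0.36894
P(at least one) = 1 − 0.36894 = 0.63106

0.63106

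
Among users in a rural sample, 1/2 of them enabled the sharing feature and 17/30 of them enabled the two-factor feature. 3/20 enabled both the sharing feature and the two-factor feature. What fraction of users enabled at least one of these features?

Inclusion–exclusion gives
P(at least one) = 1/2 + 17/30 − 3/20 = 11/12

11/12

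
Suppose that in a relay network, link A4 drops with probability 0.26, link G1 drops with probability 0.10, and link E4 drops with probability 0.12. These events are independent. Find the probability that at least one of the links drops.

P(none) = (1 − 0.26) × (1 − 0.10) × (1 − 0.12) = 0.74 × 0.90 × 0.88 = 0.58608
P(at least one) = 1 − 0.58608 = 0.41392

0.41392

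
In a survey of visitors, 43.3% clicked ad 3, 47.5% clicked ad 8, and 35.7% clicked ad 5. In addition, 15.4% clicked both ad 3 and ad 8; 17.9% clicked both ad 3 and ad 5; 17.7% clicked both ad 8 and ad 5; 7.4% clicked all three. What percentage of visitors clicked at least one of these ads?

P(≥1) = 43.3 + 47.5 + 35.7 − 15.4 − 17.9 − 17.7 + 7.4 = 82.9%

82.9%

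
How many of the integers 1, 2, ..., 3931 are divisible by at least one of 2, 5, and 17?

Apply inclusion-exclusion:
1965 + 786 + 231 − 393 − 115 − 46 + 23 = 2451

2451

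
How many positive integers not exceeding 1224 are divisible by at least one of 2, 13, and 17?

692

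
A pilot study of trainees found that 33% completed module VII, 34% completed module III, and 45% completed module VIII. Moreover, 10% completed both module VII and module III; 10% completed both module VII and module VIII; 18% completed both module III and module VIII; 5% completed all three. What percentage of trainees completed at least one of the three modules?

By inclusion–exclusion:
P(at least one) = 33 + 34 + 45 − 10 − 10 − 18 + 5 = 79%

79%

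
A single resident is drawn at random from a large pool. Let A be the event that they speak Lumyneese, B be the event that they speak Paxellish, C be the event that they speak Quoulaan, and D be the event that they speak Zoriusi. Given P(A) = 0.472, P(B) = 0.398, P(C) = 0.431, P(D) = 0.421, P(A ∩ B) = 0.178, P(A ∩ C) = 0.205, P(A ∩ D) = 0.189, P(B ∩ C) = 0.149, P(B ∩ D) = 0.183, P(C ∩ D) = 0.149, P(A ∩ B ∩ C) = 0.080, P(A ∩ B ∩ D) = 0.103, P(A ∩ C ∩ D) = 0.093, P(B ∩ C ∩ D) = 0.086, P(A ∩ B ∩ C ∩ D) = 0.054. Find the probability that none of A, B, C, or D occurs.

P(A ∪ B ∪ C ∪ D) = 0.472 + 0.398 + 0.431 + 0.421 − 0.178 − 0.205 − 0.189 − 0.149 − 0.183 − 0.149 + 0.080 + 0.103 + 0.093 + 0.086 − 0.054 = 0.977
P(none) = 1 − 0.977 = 0.023

0.023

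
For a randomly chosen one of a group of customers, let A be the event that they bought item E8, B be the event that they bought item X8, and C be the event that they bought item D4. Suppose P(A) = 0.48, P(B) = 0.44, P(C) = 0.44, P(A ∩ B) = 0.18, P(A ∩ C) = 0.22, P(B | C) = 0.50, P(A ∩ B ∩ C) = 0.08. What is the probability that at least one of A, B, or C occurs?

P(B ∩ C) = P(C)·P(B|C) = 0.44 × 0.50 = 0.22
P(A ∪ B ∪ C) = 0.48 + 0.44 + 0.44 − 0.18 − 0.22 − 0.22 + 0.08 = 0.82

0.82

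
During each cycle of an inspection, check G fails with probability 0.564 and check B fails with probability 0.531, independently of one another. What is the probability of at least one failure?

0.795516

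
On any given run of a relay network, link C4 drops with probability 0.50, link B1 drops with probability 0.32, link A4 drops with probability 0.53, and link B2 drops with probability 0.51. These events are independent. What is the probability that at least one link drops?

0.921698

P(none) = (1 − 0.50) × (1 − 0.32) × (1 − 0.53) × (1 − 0.51) = 0.50 × 0.68 × 0.47 × 0.49 = 0.078302
P(at least one) = 1 − 0.078302 = 0.921698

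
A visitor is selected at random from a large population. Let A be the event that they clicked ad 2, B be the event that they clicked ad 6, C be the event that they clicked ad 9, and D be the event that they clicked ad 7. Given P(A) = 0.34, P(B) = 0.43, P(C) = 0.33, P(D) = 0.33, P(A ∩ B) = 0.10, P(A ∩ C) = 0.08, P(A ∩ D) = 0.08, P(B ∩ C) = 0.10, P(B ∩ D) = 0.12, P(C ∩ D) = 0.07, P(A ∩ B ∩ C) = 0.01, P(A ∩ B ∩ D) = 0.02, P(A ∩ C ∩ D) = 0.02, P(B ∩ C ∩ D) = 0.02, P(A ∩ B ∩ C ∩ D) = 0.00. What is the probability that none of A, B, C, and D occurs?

0.05

By inclusion–exclusion:
P(A ∪ B ∪ C ∪ D) = 0.34 + 0.43 + 0.33 + 0.33 − 0.10 − 0.08 − 0.08 − 0.10 − 0.12 − 0.07 + 0.01 + 0.02 + 0.02 + 0.02 − 0.00 = 0.95
P(none) = 1 − 0.95 = 0.05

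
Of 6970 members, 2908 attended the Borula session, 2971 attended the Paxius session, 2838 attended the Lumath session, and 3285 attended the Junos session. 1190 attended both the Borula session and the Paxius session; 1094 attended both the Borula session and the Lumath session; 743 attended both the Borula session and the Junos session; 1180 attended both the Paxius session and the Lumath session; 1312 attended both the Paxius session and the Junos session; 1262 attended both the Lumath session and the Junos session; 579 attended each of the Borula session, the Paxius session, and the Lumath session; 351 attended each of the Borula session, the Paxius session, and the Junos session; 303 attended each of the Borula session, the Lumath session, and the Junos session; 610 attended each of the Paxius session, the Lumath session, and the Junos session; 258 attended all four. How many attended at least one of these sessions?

Inclusion–exclusion gives
|union| = 2908 + 2971 + 2838 + 3285 − 1190 − 1094 − 743 − 1180 − 1312 − 1262 + 579 + 351 + 303 + 610 − 258 = 6806

6806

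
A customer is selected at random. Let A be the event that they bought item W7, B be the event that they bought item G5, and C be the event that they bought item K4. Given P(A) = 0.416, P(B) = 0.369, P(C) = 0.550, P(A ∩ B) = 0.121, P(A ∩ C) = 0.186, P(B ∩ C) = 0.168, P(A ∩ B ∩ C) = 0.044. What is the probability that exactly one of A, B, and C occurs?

0.517

P(exactly one) = 0.416 + 0.369 + 0.550 − 2·0.121 − 2·0.186 − 2·0.168 + 3·0.044 = 0.517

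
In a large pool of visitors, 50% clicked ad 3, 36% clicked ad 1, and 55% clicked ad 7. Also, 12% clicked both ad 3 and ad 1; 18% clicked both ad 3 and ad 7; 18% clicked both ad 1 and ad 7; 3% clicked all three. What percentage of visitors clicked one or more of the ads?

96%

Inclusion–exclusion gives
P(at least one) = 50 + 36 + 55 − 12 − 18 − 18 + 3 = 96%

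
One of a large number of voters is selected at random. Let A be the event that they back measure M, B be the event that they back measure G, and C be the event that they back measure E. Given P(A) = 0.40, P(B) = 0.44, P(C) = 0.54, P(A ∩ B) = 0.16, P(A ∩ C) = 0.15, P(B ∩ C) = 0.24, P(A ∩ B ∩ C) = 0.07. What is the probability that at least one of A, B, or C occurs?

Using inclusion–exclusion:
P(A ∪ B ∪ C) = 0.40 + 0.44 + 0.54 − 0.16 − 0.15 − 0.24 + 0.07 = 0.90

0.90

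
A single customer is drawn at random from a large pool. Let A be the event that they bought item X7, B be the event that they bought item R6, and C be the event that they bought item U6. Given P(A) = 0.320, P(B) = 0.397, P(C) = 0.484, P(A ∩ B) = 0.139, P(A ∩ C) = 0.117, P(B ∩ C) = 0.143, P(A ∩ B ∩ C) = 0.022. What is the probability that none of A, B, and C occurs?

0.176

Using inclusion–exclusion:
P(A ∪ B ∪ C) = 0.320 + 0.397 + 0.484 − 0.139 − 0.117 − 0.143 + 0.022 = 0.824
P(none) = 1 − 0.824 = 0.176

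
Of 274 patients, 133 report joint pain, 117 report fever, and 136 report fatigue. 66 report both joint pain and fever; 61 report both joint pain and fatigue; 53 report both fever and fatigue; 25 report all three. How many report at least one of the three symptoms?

Using inclusion–exclusion:
N(≥1) = 133 + 117 + 136 − 66 − 61 − 53 + 25 = 231

231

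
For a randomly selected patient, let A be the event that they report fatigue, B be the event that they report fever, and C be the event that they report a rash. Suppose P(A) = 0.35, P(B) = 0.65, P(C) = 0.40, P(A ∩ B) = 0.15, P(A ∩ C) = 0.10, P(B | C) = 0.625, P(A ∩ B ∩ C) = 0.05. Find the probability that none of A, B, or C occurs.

P(B ∩ C) = P(C)·P(B|C) = 0.40 × 0.625 = 0.25
By inclusion–exclusion:
P(A ∪ B ∪ C) = 0.35 + 0.65 + 0.40 − 0.15 − 0.10 − 0.25 + 0.05 = 0.95
P(none) = 1 − 0.95 = 0.05

0.05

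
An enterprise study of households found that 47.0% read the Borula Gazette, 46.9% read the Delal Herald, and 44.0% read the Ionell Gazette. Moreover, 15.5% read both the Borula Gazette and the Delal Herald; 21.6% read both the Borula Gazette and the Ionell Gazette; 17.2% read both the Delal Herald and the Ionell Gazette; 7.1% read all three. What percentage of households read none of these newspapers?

P(≥1) = 47.0 + 46.9 + 44.0 − 15.5 − 21.6 − 17.2 + 7.1 = 90.7%
P(none) = 100% − 90.7% = 9.3%

9.3%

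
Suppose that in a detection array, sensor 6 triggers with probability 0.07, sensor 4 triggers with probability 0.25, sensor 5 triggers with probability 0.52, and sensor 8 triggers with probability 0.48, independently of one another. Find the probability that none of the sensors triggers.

Since the events are independent, P(none) is the product of the individual non-occurrence probabilities.
P(none) = (1 − 0.07) × (1 − 0.25) × (1 − 0.52) × (1 − 0.48) = 0.93 × 0.75 × 0.48 × 0.52 = 0.174096

0.174096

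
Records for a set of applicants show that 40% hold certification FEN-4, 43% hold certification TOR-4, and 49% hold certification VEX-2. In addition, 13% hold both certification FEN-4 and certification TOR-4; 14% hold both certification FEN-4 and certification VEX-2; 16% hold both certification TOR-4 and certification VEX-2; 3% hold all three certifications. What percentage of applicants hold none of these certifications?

P(union) = 40 + 43 + 49 − 13 − 14 − 16 + 3 = 92%
P(none) = 100% − 92% = 8%

8%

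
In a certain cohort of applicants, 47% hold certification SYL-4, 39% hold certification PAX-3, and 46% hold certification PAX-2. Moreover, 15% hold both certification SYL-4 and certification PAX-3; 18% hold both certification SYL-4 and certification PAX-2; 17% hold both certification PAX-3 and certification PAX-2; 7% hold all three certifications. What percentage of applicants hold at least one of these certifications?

Apply inclusion-exclusion:
P(union) = 47 + 39 + 46 − 15 − 18 − 17 + 7 = 89%

89%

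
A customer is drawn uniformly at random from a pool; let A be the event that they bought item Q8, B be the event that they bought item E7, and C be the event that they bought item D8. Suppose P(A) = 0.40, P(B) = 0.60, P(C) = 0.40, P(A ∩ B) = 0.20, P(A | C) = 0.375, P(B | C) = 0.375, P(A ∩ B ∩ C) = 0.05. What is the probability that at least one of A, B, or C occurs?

P(A ∩ C) = P(C)·P(A|C) = 0.40 × 0.375 = 0.15
P(B ∩ C) = P(C)·P(B|C) = 0.40 × 0.375 = 0.15
By inclusion-exclusion,
P(A ∪ B ∪ C) = 0.40 + 0.60 + 0.40 − 0.20 − 0.15 − 0.15 + 0.05 = 0.95

0.95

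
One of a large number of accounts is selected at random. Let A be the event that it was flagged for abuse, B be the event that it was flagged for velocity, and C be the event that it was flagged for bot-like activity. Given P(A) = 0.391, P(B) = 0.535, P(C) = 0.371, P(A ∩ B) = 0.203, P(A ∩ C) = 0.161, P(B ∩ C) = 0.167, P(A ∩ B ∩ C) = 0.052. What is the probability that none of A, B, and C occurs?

By inclusion–exclusion:
P(A ∪ B ∪ C) = 0.391 + 0.535 + 0.371 − 0.203 − 0.161 − 0.167 + 0.052 = 0.818
P(none) = 1 − 0.818 = 0.182

0.182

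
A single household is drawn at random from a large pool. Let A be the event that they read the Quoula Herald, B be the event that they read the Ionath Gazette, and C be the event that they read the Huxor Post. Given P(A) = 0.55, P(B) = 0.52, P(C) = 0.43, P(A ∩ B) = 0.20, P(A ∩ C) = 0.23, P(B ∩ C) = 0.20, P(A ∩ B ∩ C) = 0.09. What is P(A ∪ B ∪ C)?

Inclusion–exclusion gives
P(A ∪ B ∪ C) = 0.55 + 0.52 + 0.43 − 0.20 − 0.23 − 0.20 + 0.09 = 0.96

0.96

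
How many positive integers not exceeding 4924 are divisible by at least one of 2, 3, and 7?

2462 + 1641 + 703 − 820 − 351 − 234 + 117 = 3518

3518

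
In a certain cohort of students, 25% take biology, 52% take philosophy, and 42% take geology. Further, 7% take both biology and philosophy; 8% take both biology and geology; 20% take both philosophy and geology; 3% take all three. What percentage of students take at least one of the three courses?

P(≥1) = 25 + 52 + 42 − 7 − 8 − 20 + 3 = 87%

87%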